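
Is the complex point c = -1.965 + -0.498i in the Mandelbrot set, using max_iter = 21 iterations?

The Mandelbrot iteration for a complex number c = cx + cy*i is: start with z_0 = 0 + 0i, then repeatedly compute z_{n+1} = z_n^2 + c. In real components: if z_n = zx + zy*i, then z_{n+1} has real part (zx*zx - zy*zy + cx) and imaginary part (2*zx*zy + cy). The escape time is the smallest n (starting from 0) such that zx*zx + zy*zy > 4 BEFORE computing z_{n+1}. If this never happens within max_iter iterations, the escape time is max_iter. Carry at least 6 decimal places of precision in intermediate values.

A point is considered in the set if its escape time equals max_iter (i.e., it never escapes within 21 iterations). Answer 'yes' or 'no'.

Answer: no

Derivation:
z_0 = 0 + 0i, c = -1.9650 + -0.4980i
Iter 1: z = -1.9650 + -0.4980i, |z|^2 = 4.1092
Escaped at iteration 1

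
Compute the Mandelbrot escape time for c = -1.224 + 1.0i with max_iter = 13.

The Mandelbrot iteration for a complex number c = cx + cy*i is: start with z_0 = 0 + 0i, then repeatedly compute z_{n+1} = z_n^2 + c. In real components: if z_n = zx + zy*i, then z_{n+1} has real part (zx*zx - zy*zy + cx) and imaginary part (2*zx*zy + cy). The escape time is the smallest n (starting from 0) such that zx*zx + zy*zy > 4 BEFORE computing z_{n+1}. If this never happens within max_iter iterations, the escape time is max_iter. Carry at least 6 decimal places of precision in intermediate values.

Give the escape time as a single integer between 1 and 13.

z_0 = 0 + 0i, c = -1.2240 + 1.0000i
Iter 1: z = -1.2240 + 1.0000i, |z|^2 = 2.4982
Iter 2: z = -0.7258 + -1.4480i, |z|^2 = 2.6235
Iter 3: z = -2.7939 + 3.1020i, |z|^2 = 17.4281
Escaped at iteration 3

Answer: 3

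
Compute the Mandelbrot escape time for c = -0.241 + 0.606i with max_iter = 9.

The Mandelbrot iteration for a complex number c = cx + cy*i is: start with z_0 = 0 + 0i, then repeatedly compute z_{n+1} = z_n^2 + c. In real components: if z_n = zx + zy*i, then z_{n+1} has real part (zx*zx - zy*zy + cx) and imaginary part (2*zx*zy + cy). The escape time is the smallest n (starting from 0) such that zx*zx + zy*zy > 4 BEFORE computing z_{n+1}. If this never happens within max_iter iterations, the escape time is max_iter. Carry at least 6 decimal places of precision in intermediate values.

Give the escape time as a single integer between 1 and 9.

z_0 = 0 + 0i, c = -0.2410 + 0.6060i
Iter 1: z = -0.2410 + 0.6060i, |z|^2 = 0.4253
Iter 2: z = -0.5502 + 0.3139i, |z|^2 = 0.4012
Iter 3: z = -0.0369 + 0.2606i, |z|^2 = 0.0693
Iter 4: z = -0.3076 + 0.5868i, |z|^2 = 0.4389
Iter 5: z = -0.4907 + 0.2451i, |z|^2 = 0.3009
Iter 6: z = -0.0602 + 0.3655i, |z|^2 = 0.1372
Iter 7: z = -0.3709 + 0.5620i, |z|^2 = 0.4534
Iter 8: z = -0.4192 + 0.1891i, |z|^2 = 0.2115

Answer: 9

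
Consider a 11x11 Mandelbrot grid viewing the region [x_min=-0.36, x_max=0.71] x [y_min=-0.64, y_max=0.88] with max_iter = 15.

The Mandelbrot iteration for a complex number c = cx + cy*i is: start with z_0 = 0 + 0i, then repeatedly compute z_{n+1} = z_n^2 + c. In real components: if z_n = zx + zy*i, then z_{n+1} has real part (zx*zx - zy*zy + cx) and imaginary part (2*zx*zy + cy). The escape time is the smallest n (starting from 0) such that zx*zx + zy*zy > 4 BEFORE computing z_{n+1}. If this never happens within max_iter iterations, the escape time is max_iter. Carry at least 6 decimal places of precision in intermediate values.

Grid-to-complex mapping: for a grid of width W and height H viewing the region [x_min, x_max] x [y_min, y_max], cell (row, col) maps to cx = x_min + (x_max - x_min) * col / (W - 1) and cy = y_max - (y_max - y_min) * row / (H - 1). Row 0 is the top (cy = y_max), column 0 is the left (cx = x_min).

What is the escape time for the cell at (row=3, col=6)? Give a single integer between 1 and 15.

Answer: 15

Derivation:
z_0 = 0 + 0i, c = 0.2820 + 0.4240i
Iter 1: z = 0.2820 + 0.4240i, |z|^2 = 0.2593
Iter 2: z = 0.1817 + 0.6631i, |z|^2 = 0.4728
Iter 3: z = -0.1247 + 0.6650i, |z|^2 = 0.4578
Iter 4: z = -0.1447 + 0.2581i, |z|^2 = 0.0876
Iter 5: z = 0.2363 + 0.3493i, |z|^2 = 0.1778
Iter 6: z = 0.2158 + 0.5891i, |z|^2 = 0.3936
Iter 7: z = -0.0184 + 0.6783i, |z|^2 = 0.4604
Iter 8: z = -0.1778 + 0.3990i, |z|^2 = 0.1908
Iter 9: z = 0.1544 + 0.2821i, |z|^2 = 0.1034
Iter 10: z = 0.2262 + 0.5111i, |z|^2 = 0.3124
Iter 11: z = 0.0719 + 0.6553i, |z|^2 = 0.4346
Iter 12: z = -0.1422 + 0.5183i, |z|^2 = 0.2888
Iter 13: z = 0.0336 + 0.2766i, |z|^2 = 0.0776
Iter 14: z = 0.2066 + 0.4426i, |z|^2 = 0.2386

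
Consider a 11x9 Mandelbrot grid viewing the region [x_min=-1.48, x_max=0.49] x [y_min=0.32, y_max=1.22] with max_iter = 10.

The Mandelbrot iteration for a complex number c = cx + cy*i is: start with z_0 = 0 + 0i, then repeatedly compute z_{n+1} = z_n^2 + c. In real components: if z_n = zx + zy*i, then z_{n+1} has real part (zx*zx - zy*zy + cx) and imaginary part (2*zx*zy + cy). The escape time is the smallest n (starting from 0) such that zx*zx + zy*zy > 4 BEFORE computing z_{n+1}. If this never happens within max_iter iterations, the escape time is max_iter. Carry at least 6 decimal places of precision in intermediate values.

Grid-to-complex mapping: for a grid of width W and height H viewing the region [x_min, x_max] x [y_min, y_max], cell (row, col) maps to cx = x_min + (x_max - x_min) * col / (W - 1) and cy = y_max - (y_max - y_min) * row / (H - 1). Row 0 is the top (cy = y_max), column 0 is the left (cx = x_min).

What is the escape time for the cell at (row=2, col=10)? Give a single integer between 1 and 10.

Answer: 3

Derivation:
z_0 = 0 + 0i, c = 0.4900 + 0.9950i
Iter 1: z = 0.4900 + 0.9950i, |z|^2 = 1.2301
Iter 2: z = -0.2599 + 1.9701i, |z|^2 = 3.9489
Iter 3: z = -3.3237 + -0.0292i, |z|^2 = 11.0481
Escaped at iteration 3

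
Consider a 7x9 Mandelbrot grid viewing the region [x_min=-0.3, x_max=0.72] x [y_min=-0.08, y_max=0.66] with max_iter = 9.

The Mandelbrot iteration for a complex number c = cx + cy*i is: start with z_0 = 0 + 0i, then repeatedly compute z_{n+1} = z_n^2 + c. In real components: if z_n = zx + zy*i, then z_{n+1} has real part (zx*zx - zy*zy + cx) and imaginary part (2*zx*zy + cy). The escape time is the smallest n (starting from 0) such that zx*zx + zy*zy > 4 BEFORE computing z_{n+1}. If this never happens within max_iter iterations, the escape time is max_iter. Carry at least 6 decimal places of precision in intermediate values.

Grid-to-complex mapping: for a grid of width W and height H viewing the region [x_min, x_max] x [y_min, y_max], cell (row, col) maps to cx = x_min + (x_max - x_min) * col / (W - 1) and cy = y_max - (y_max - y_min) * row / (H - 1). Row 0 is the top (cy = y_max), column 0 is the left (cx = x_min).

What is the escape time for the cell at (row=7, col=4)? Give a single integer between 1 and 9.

z_0 = 0 + 0i, c = 0.3800 + 0.0125i
Iter 1: z = 0.3800 + 0.0125i, |z|^2 = 0.1446
Iter 2: z = 0.5242 + 0.0220i, |z|^2 = 0.2753
Iter 3: z = 0.6543 + 0.0356i, |z|^2 = 0.4294
Iter 4: z = 0.8069 + 0.0590i, |z|^2 = 0.6546
Iter 5: z = 1.0276 + 0.1078i, |z|^2 = 1.0676
Iter 6: z = 1.4244 + 0.2340i, |z|^2 = 2.0836
Iter 7: z = 2.3540 + 0.6792i, |z|^2 = 6.0028
Escaped at iteration 7

Answer: 7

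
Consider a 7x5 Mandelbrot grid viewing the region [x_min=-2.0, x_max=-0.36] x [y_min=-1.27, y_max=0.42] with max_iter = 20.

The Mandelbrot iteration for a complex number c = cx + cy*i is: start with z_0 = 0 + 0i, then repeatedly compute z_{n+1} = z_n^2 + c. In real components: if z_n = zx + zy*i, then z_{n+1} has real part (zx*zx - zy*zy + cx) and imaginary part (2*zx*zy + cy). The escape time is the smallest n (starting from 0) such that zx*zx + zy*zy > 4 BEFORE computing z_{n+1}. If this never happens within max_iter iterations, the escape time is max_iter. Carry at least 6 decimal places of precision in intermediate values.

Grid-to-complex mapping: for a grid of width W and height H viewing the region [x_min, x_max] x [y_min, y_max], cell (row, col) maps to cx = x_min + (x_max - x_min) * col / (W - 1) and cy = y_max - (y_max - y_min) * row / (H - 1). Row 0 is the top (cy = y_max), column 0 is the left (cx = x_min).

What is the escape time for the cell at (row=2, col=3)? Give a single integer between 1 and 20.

Answer: 6

Derivation:
z_0 = 0 + 0i, c = -1.1800 + -0.4250i
Iter 1: z = -1.1800 + -0.4250i, |z|^2 = 1.5730
Iter 2: z = 0.0318 + 0.5780i, |z|^2 = 0.3351
Iter 3: z = -1.5131 + -0.3883i, |z|^2 = 2.4401
Iter 4: z = 0.9586 + 0.7500i, |z|^2 = 1.4814
Iter 5: z = -0.8234 + 1.0129i, |z|^2 = 1.7040
Iter 6: z = -1.5279 + -2.0931i, |z|^2 = 6.7154
Escaped at iteration 6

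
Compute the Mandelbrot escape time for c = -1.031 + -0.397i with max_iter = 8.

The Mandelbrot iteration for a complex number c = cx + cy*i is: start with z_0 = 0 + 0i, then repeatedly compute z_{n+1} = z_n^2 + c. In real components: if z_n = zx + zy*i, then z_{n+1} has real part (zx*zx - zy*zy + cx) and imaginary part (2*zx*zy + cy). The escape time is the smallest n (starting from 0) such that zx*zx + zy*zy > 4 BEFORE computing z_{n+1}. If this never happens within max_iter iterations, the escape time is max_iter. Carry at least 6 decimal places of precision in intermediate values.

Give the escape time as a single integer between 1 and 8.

z_0 = 0 + 0i, c = -1.0310 + -0.3970i
Iter 1: z = -1.0310 + -0.3970i, |z|^2 = 1.2206
Iter 2: z = -0.1256 + 0.4216i, |z|^2 = 0.1935
Iter 3: z = -1.1930 + -0.5029i, |z|^2 = 1.6761
Iter 4: z = 0.1392 + 0.8030i, |z|^2 = 0.6642
Iter 5: z = -1.6564 + -0.1734i, |z|^2 = 2.7739
Iter 6: z = 1.6827 + 0.1775i, |z|^2 = 2.8631
Iter 7: z = 1.7691 + 0.2003i, |z|^2 = 3.1697

Answer: 8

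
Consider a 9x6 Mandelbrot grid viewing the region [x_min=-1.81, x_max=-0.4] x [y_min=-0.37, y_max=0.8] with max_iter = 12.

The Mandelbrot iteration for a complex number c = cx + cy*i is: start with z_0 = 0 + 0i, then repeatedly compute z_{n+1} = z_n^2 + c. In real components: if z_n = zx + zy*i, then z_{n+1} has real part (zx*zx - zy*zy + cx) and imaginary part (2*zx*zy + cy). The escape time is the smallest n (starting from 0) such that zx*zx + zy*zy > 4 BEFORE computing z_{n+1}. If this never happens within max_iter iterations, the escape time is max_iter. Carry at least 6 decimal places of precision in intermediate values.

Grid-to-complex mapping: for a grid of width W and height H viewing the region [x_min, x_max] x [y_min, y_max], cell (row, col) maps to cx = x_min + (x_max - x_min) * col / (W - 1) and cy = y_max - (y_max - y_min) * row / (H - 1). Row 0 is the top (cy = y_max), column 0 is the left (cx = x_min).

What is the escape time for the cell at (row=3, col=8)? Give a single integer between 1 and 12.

z_0 = 0 + 0i, c = -0.4000 + 0.0980i
Iter 1: z = -0.4000 + 0.0980i, |z|^2 = 0.1696
Iter 2: z = -0.2496 + 0.0196i, |z|^2 = 0.0627
Iter 3: z = -0.3381 + 0.0882i, |z|^2 = 0.1221
Iter 4: z = -0.2935 + 0.0384i, |z|^2 = 0.0876
Iter 5: z = -0.3153 + 0.0755i, |z|^2 = 0.1051
Iter 6: z = -0.3063 + 0.0504i, |z|^2 = 0.0963
Iter 7: z = -0.3087 + 0.0671i, |z|^2 = 0.0998
Iter 8: z = -0.3092 + 0.0565i, |z|^2 = 0.0988
Iter 9: z = -0.3076 + 0.0630i, |z|^2 = 0.0986
Iter 10: z = -0.3094 + 0.0592i, |z|^2 = 0.0992
Iter 11: z = -0.3078 + 0.0614i, |z|^2 = 0.0985

Answer: 12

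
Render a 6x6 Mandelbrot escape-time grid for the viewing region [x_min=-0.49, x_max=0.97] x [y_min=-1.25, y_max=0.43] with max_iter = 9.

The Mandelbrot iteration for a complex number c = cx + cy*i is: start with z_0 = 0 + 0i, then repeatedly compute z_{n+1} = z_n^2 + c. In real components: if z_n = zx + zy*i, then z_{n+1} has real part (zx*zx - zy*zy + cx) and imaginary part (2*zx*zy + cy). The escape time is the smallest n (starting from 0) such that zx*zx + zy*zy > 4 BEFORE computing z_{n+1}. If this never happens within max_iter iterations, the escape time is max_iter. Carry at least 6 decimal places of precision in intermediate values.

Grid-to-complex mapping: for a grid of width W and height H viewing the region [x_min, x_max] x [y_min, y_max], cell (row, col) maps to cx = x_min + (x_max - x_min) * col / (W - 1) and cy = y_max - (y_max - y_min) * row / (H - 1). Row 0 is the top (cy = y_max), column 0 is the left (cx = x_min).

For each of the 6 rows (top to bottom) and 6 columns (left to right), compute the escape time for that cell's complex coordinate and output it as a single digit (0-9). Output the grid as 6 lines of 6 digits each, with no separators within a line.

Answer: 999832
999943
999933
999932
485322
332222

Derivation:
(row=0, col=0): c = -0.4900 + 0.4300i → escape time 9
(row=0, col=1): c = -0.1980 + 0.4300i → escape time 9
(row=0, col=2): c = 0.0940 + 0.4300i → escape time 9
(row=0, col=3): c = 0.3860 + 0.4300i → escape time 8
(row=0, col=4): c = 0.6780 + 0.4300i → escape time 3
(row=0, col=5): c = 0.9700 + 0.4300i → escape time 2
(row=1, col=0): c = -0.4900 + 0.0940i → escape time 9
(row=1, col=1): c = -0.1980 + 0.0940i → escape time 9
(row=1, col=2): c = 0.0940 + 0.0940i → escape time 9
(row=1, col=3): c = 0.3860 + 0.0940i → escape time 9
(row=1, col=4): c = 0.6780 + 0.0940i → escape time 4
(row=1, col=5): c = 0.9700 + 0.0940i → escape time 3
(row=2, col=0): c = -0.4900 + -0.2420i → escape time 9
(row=2, col=1): c = -0.1980 + -0.2420i → escape time 9
(row=2, col=2): c = 0.0940 + -0.2420i → escape time 9
(row=2, col=3): c = 0.3860 + -0.2420i → escape time 9
(row=2, col=4): c = 0.6780 + -0.2420i → escape time 3
(row=2, col=5): c = 0.9700 + -0.2420i → escape time 3
(row=3, col=0): c = -0.4900 + -0.5780i → escape time 9
(row=3, col=1): c = -0.1980 + -0.5780i → escape time 9
(row=3, col=2): c = 0.0940 + -0.5780i → escape time 9
(row=3, col=3): c = 0.3860 + -0.5780i → escape time 9
(row=3, col=4): c = 0.6780 + -0.5780i → escape time 3
(row=3, col=5): c = 0.9700 + -0.5780i → escape time 2
(row=4, col=0): c = -0.4900 + -0.9140i → escape time 4
(row=4, col=1): c = -0.1980 + -0.9140i → escape time 8
(row=4, col=2): c = 0.0940 + -0.9140i → escape time 5
(row=4, col=3): c = 0.3860 + -0.9140i → escape time 3
(row=4, col=4): c = 0.6780 + -0.9140i → escape time 2
(row=4, col=5): c = 0.9700 + -0.9140i → escape time 2
(row=5, col=0): c = -0.4900 + -1.2500i → escape time 3
(row=5, col=1): c = -0.1980 + -1.2500i → escape time 3
(row=5, col=2): c = 0.0940 + -1.2500i → escape time 2
(row=5, col=3): c = 0.3860 + -1.2500i → escape time 2
(row=5, col=4): c = 0.6780 + -1.2500i → escape time 2
(row=5, col=5): c = 0.9700 + -1.2500i → escape time 2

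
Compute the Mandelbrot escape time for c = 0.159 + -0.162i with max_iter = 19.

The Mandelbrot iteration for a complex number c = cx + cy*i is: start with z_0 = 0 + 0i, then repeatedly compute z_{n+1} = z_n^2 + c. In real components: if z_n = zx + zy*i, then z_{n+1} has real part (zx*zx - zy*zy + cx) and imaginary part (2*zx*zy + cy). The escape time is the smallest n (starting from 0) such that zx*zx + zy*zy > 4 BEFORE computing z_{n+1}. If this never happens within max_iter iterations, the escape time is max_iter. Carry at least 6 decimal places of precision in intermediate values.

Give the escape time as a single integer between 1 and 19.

Answer: 19

Derivation:
z_0 = 0 + 0i, c = 0.1590 + -0.1620i
Iter 1: z = 0.1590 + -0.1620i, |z|^2 = 0.0515
Iter 2: z = 0.1580 + -0.2135i, |z|^2 = 0.0706
Iter 3: z = 0.1384 + -0.2295i, |z|^2 = 0.0718
Iter 4: z = 0.1255 + -0.2255i, |z|^2 = 0.0666
Iter 5: z = 0.1239 + -0.2186i, |z|^2 = 0.0631
Iter 6: z = 0.1266 + -0.2162i, |z|^2 = 0.0627
Iter 7: z = 0.1283 + -0.2167i, |z|^2 = 0.0634
Iter 8: z = 0.1285 + -0.2176i, |z|^2 = 0.0639
Iter 9: z = 0.1282 + -0.2179i, |z|^2 = 0.0639
Iter 10: z = 0.1279 + -0.2179i, |z|^2 = 0.0638
Iter 11: z = 0.1279 + -0.2177i, |z|^2 = 0.0638
Iter 12: z = 0.1279 + -0.2177i, |z|^2 = 0.0638
Iter 13: z = 0.1280 + -0.2177i, |z|^2 = 0.0638
Iter 14: z = 0.1280 + -0.2177i, |z|^2 = 0.0638
Iter 15: z = 0.1280 + -0.2177i, |z|^2 = 0.0638
Iter 16: z = 0.1280 + -0.2177i, |z|^2 = 0.0638
Iter 17: z = 0.1280 + -0.2177i, |z|^2 = 0.0638
Iter 18: z = 0.1280 + -0.2177i, |z|^2 = 0.0638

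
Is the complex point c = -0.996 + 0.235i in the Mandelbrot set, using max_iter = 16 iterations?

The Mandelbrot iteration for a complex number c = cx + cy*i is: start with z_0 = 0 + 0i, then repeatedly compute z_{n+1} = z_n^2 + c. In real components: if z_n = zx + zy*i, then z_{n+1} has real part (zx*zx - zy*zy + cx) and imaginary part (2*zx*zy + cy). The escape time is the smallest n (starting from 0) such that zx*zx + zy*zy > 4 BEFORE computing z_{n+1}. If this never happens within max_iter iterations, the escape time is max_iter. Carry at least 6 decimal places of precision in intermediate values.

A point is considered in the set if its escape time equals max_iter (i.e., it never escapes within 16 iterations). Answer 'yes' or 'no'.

Answer: yes

Derivation:
z_0 = 0 + 0i, c = -0.9960 + 0.2350i
Iter 1: z = -0.9960 + 0.2350i, |z|^2 = 1.0472
Iter 2: z = -0.0592 + -0.2331i, |z|^2 = 0.0579
Iter 3: z = -1.0468 + 0.2626i, |z|^2 = 1.1648
Iter 4: z = 0.0309 + -0.3148i, |z|^2 = 0.1001
Iter 5: z = -1.0942 + 0.2155i, |z|^2 = 1.2436
Iter 6: z = 0.1547 + -0.2367i, |z|^2 = 0.0799
Iter 7: z = -1.0281 + 0.1618i, |z|^2 = 1.0831
Iter 8: z = 0.0348 + -0.0976i, |z|^2 = 0.0107
Iter 9: z = -1.0043 + 0.2282i, |z|^2 = 1.0607
Iter 10: z = -0.0394 + -0.2234i, |z|^2 = 0.0515
Iter 11: z = -1.0444 + 0.2526i, |z|^2 = 1.1545
Iter 12: z = 0.0309 + -0.2926i, |z|^2 = 0.0866
Iter 13: z = -1.0807 + 0.2169i, |z|^2 = 1.2149
Iter 14: z = 0.1248 + -0.2339i, |z|^2 = 0.0703
Iter 15: z = -1.0351 + 0.1766i, |z|^2 = 1.1027
Did not escape in 16 iterations → in set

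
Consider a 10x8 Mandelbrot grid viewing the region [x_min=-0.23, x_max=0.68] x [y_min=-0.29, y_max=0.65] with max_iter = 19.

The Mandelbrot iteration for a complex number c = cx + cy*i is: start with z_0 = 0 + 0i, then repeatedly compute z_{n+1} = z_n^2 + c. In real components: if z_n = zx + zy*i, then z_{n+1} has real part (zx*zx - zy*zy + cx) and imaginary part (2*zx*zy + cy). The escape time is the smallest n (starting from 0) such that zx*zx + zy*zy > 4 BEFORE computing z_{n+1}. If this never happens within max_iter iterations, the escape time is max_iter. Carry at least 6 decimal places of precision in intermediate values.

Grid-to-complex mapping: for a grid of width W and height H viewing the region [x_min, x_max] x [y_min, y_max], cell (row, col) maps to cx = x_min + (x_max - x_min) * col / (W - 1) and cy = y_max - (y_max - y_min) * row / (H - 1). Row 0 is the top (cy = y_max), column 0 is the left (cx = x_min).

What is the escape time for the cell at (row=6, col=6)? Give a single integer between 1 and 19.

z_0 = 0 + 0i, c = 0.3767 + -0.1557i
Iter 1: z = 0.3767 + -0.1557i, |z|^2 = 0.1661
Iter 2: z = 0.4943 + -0.2730i, |z|^2 = 0.3189
Iter 3: z = 0.5465 + -0.4256i, |z|^2 = 0.4798
Iter 4: z = 0.4941 + -0.6209i, |z|^2 = 0.6297
Iter 5: z = 0.2353 + -0.7693i, |z|^2 = 0.6472
Iter 6: z = -0.1598 + -0.5178i, |z|^2 = 0.2937
Iter 7: z = 0.1341 + 0.0098i, |z|^2 = 0.0181
Iter 8: z = 0.3945 + -0.1531i, |z|^2 = 0.1791
Iter 9: z = 0.5089 + -0.2765i, |z|^2 = 0.3354
Iter 10: z = 0.5592 + -0.4372i, |z|^2 = 0.5038
Iter 11: z = 0.4982 + -0.6446i, |z|^2 = 0.6638
Iter 12: z = 0.2094 + -0.7981i, |z|^2 = 0.6807
Iter 13: z = -0.2164 + -0.4899i, |z|^2 = 0.2868
Iter 14: z = 0.1835 + 0.0563i, |z|^2 = 0.0368
Iter 15: z = 0.4072 + -0.1351i, |z|^2 = 0.1840
Iter 16: z = 0.5242 + -0.2657i, |z|^2 = 0.3454
Iter 17: z = 0.5809 + -0.4343i, |z|^2 = 0.5260
Iter 18: z = 0.5255 + -0.6602i, |z|^2 = 0.7120

Answer: 19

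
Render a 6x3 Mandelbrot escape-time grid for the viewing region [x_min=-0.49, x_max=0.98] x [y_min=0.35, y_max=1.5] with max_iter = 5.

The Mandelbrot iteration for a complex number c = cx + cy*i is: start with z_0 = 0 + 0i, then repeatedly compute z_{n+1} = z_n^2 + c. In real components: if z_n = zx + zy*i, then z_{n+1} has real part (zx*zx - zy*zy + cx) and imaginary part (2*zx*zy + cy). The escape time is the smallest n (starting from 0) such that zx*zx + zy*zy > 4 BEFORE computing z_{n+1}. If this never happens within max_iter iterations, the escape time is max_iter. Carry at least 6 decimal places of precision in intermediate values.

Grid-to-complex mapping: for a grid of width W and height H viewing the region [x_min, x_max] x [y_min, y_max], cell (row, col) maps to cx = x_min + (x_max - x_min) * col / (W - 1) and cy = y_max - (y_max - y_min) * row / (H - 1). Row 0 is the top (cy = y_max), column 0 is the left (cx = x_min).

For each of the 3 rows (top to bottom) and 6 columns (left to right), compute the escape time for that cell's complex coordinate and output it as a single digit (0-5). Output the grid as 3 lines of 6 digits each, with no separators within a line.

(row=0, col=0): c = -0.4900 + 1.5000i → escape time 2
(row=0, col=1): c = -0.1960 + 1.5000i → escape time 2
(row=0, col=2): c = 0.0980 + 1.5000i → escape time 2
(row=0, col=3): c = 0.3920 + 1.5000i → escape time 2
(row=0, col=4): c = 0.6860 + 1.5000i → escape time 2
(row=0, col=5): c = 0.9800 + 1.5000i → escape time 2
(row=1, col=0): c = -0.4900 + 0.9250i → escape time 4
(row=1, col=1): c = -0.1960 + 0.9250i → escape time 5
(row=1, col=2): c = 0.0980 + 0.9250i → escape time 5
(row=1, col=3): c = 0.3920 + 0.9250i → escape time 3
(row=1, col=4): c = 0.6860 + 0.9250i → escape time 2
(row=1, col=5): c = 0.9800 + 0.9250i → escape time 2
(row=2, col=0): c = -0.4900 + 0.3500i → escape time 5
(row=2, col=1): c = -0.1960 + 0.3500i → escape time 5
(row=2, col=2): c = 0.0980 + 0.3500i → escape time 5
(row=2, col=3): c = 0.3920 + 0.3500i → escape time 5
(row=2, col=4): c = 0.6860 + 0.3500i → escape time 3
(row=2, col=5): c = 0.9800 + 0.3500i → escape time 2

Answer: 222222
455322
555532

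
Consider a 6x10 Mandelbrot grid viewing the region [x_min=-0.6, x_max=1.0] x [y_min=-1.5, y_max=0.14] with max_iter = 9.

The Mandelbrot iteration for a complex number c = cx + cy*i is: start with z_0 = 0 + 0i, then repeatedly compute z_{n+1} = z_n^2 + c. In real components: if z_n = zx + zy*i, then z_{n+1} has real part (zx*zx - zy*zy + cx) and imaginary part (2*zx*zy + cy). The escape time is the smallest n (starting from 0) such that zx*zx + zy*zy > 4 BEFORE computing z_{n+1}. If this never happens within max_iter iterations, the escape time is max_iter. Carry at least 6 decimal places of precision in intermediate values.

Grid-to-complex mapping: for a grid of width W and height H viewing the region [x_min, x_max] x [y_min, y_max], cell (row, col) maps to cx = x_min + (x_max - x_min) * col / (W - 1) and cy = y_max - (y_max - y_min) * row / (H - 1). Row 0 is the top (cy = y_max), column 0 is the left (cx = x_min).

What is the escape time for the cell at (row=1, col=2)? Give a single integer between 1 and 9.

Answer: 9

Derivation:
z_0 = 0 + 0i, c = 0.0400 + -0.0422i
Iter 1: z = 0.0400 + -0.0422i, |z|^2 = 0.0034
Iter 2: z = 0.0398 + -0.0456i, |z|^2 = 0.0037
Iter 3: z = 0.0395 + -0.0459i, |z|^2 = 0.0037
Iter 4: z = 0.0395 + -0.0458i, |z|^2 = 0.0037
Iter 5: z = 0.0395 + -0.0458i, |z|^2 = 0.0037
Iter 6: z = 0.0395 + -0.0458i, |z|^2 = 0.0037
Iter 7: z = 0.0395 + -0.0458i, |z|^2 = 0.0037
Iter 8: z = 0.0395 + -0.0458i, |z|^2 = 0.0037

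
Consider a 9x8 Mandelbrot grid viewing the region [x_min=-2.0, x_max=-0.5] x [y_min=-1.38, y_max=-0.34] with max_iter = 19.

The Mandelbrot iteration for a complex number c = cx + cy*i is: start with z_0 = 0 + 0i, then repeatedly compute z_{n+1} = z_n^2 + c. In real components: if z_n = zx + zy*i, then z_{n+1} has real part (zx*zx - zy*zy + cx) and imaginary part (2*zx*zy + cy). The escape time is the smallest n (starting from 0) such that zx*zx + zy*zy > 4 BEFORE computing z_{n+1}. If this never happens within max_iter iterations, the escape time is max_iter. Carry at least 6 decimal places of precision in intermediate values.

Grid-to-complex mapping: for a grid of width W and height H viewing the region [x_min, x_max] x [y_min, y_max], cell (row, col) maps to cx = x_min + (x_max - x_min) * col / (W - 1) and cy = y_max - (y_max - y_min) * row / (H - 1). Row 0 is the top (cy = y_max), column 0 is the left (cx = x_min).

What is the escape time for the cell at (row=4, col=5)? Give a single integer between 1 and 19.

z_0 = 0 + 0i, c = -1.0625 + -0.9343i
Iter 1: z = -1.0625 + -0.9343i, |z|^2 = 2.0018
Iter 2: z = -0.8065 + 1.0511i, |z|^2 = 1.7552
Iter 3: z = -1.5168 + -2.6296i, |z|^2 = 9.2157
Escaped at iteration 3

Answer: 3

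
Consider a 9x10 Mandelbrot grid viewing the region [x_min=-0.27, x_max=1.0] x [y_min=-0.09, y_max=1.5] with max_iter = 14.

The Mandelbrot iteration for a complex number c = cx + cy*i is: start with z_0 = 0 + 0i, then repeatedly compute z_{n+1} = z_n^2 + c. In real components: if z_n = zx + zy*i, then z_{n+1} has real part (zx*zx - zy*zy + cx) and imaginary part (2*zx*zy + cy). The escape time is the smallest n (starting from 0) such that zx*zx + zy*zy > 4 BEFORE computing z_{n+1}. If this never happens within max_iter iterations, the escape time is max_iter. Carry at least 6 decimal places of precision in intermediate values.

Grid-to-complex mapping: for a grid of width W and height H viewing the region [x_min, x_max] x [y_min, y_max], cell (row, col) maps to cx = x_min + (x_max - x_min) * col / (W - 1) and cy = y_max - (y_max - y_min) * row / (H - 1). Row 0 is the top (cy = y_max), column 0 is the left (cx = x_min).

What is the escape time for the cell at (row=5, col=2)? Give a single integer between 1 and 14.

Answer: 14

Derivation:
z_0 = 0 + 0i, c = 0.0475 + 0.6167i
Iter 1: z = 0.0475 + 0.6167i, |z|^2 = 0.3825
Iter 2: z = -0.3305 + 0.6753i, |z|^2 = 0.5652
Iter 3: z = -0.2992 + 0.1703i, |z|^2 = 0.1185
Iter 4: z = 0.1080 + 0.5148i, |z|^2 = 0.2766
Iter 5: z = -0.2058 + 0.7279i, |z|^2 = 0.5722
Iter 6: z = -0.4400 + 0.3171i, |z|^2 = 0.2941
Iter 7: z = 0.1405 + 0.3377i, |z|^2 = 0.1338
Iter 8: z = -0.0468 + 0.7116i, |z|^2 = 0.5085
Iter 9: z = -0.4567 + 0.5501i, |z|^2 = 0.5111
Iter 10: z = -0.0466 + 0.1143i, |z|^2 = 0.0152
Iter 11: z = 0.0366 + 0.6060i, |z|^2 = 0.3686
Iter 12: z = -0.3184 + 0.6610i, |z|^2 = 0.5384
Iter 13: z = -0.2881 + 0.1957i, |z|^2 = 0.1213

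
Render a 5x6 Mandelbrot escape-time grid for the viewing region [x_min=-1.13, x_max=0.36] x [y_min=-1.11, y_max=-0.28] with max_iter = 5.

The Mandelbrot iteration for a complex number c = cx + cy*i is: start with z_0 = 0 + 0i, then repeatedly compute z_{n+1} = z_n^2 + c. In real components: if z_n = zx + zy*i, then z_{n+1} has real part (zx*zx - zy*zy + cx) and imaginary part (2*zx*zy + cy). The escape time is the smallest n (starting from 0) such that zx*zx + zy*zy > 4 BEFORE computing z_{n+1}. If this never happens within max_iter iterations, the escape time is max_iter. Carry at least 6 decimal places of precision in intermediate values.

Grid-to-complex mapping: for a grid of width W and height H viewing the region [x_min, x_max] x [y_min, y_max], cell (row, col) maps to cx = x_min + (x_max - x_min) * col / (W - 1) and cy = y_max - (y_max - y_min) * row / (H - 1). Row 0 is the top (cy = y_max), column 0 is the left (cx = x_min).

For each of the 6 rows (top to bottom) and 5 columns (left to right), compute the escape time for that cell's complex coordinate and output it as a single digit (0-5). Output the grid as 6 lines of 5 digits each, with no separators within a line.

(row=0, col=0): c = -1.1300 + -0.2800i → escape time 5
(row=0, col=1): c = -0.7575 + -0.2800i → escape time 5
(row=0, col=2): c = -0.3850 + -0.2800i → escape time 5
(row=0, col=3): c = -0.0125 + -0.2800i → escape time 5
(row=0, col=4): c = 0.3600 + -0.2800i → escape time 5
(row=1, col=0): c = -1.1300 + -0.4460i → escape time 5
(row=1, col=1): c = -0.7575 + -0.4460i → escape time 5
(row=1, col=2): c = -0.3850 + -0.4460i → escape time 5
(row=1, col=3): c = -0.0125 + -0.4460i → escape time 5
(row=1, col=4): c = 0.3600 + -0.4460i → escape time 5
(row=2, col=0): c = -1.1300 + -0.6120i → escape time 4
(row=2, col=1): c = -0.7575 + -0.6120i → escape time 5
(row=2, col=2): c = -0.3850 + -0.6120i → escape time 5
(row=2, col=3): c = -0.0125 + -0.6120i → escape time 5
(row=2, col=4): c = 0.3600 + -0.6120i → escape time 5
(row=3, col=0): c = -1.1300 + -0.7780i → escape time 3
(row=3, col=1): c = -0.7575 + -0.7780i → escape time 4
(row=3, col=2): c = -0.3850 + -0.7780i → escape time 5
(row=3, col=3): c = -0.0125 + -0.7780i → escape time 5
(row=3, col=4): c = 0.3600 + -0.7780i → escape time 4
(row=4, col=0): c = -1.1300 + -0.9440i → escape time 3
(row=4, col=1): c = -0.7575 + -0.9440i → escape time 4
(row=4, col=2): c = -0.3850 + -0.9440i → escape time 5
(row=4, col=3): c = -0.0125 + -0.9440i → escape time 5
(row=4, col=4): c = 0.3600 + -0.9440i → escape time 3
(row=5, col=0): c = -1.1300 + -1.1100i → escape time 3
(row=5, col=1): c = -0.7575 + -1.1100i → escape time 3
(row=5, col=2): c = -0.3850 + -1.1100i → escape time 4
(row=5, col=3): c = -0.0125 + -1.1100i → escape time 4
(row=5, col=4): c = 0.3600 + -1.1100i → escape time 2

Answer: 55555
55555
45555
34554
34553
33442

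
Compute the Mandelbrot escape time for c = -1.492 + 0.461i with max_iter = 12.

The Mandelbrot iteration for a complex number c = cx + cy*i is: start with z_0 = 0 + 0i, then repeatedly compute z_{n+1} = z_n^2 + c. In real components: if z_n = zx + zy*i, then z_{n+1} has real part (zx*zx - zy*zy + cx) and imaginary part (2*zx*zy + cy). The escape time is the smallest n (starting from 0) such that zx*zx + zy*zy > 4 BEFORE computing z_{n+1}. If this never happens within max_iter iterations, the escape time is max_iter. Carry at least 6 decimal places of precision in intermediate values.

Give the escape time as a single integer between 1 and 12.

z_0 = 0 + 0i, c = -1.4920 + 0.4610i
Iter 1: z = -1.4920 + 0.4610i, |z|^2 = 2.4386
Iter 2: z = 0.5215 + -0.9146i, |z|^2 = 1.1085
Iter 3: z = -2.0565 + -0.4930i, |z|^2 = 4.4724
Escaped at iteration 3

Answer: 3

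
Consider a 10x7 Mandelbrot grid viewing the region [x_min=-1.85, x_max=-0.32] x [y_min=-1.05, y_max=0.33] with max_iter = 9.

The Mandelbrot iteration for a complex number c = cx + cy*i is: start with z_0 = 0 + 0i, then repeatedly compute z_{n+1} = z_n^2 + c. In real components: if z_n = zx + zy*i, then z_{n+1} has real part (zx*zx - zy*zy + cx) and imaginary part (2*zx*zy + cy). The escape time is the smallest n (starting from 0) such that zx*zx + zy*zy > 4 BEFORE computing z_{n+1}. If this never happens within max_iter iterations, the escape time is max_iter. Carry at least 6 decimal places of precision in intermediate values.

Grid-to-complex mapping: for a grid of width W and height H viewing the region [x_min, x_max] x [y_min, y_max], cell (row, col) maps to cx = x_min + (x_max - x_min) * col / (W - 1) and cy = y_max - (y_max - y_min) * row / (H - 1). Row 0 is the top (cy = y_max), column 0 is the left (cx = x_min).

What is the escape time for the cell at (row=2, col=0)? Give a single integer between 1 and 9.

Answer: 4

Derivation:
z_0 = 0 + 0i, c = -1.8500 + -0.1300i
Iter 1: z = -1.8500 + -0.1300i, |z|^2 = 3.4394
Iter 2: z = 1.5556 + 0.3510i, |z|^2 = 2.5431
Iter 3: z = 0.4467 + 0.9620i, |z|^2 = 1.1250
Iter 4: z = -2.5760 + 0.7295i, |z|^2 = 7.1677
Escaped at iteration 4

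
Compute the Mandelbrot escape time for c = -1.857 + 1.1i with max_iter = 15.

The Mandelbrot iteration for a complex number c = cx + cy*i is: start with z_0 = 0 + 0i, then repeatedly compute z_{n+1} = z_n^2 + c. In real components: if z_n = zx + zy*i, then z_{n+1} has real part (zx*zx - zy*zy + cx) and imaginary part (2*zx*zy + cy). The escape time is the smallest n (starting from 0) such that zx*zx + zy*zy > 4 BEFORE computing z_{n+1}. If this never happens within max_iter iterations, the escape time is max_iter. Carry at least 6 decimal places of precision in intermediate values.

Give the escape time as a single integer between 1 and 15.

Answer: 1

Derivation:
z_0 = 0 + 0i, c = -1.8570 + 1.1000i
Iter 1: z = -1.8570 + 1.1000i, |z|^2 = 4.6584
Escaped at iteration 1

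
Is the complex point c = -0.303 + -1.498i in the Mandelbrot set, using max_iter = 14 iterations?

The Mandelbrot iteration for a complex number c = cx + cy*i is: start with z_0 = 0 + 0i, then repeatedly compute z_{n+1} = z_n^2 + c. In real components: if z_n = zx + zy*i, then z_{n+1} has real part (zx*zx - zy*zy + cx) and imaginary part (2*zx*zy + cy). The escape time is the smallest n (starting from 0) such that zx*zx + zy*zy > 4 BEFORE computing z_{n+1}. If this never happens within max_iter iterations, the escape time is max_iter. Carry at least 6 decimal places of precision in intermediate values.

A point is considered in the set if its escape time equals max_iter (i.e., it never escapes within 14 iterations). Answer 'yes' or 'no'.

Answer: no

Derivation:
z_0 = 0 + 0i, c = -0.3030 + -1.4980i
Iter 1: z = -0.3030 + -1.4980i, |z|^2 = 2.3358
Iter 2: z = -2.4552 + -0.5902i, |z|^2 = 6.3763
Escaped at iteration 2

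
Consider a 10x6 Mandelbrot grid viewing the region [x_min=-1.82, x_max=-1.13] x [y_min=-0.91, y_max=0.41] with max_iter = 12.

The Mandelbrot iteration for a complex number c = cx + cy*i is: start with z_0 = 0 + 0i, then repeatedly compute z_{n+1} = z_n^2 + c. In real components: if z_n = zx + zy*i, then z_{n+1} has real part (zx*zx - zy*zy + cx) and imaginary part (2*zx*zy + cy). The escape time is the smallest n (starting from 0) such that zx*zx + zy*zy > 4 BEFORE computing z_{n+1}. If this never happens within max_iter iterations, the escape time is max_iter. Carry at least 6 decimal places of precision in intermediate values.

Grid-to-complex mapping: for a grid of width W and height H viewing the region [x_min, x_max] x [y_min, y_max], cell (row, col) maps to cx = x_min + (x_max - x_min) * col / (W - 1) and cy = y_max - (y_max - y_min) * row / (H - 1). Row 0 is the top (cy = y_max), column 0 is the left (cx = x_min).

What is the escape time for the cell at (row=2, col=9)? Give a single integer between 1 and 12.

Answer: 12

Derivation:
z_0 = 0 + 0i, c = -1.1300 + -0.1180i
Iter 1: z = -1.1300 + -0.1180i, |z|^2 = 1.2908
Iter 2: z = 0.1330 + 0.1487i, |z|^2 = 0.0398
Iter 3: z = -1.1344 + -0.0785i, |z|^2 = 1.2931
Iter 4: z = 0.1508 + 0.0600i, |z|^2 = 0.0263
Iter 5: z = -1.1109 + -0.0999i, |z|^2 = 1.2440
Iter 6: z = 0.0941 + 0.1040i, |z|^2 = 0.0197
Iter 7: z = -1.1320 + -0.0984i, |z|^2 = 1.2910
Iter 8: z = 0.1416 + 0.1049i, |z|^2 = 0.0311
Iter 9: z = -1.1209 + -0.0883i, |z|^2 = 1.2643
Iter 10: z = 0.1187 + 0.0799i, |z|^2 = 0.0205
Iter 11: z = -1.1223 + -0.0990i, |z|^2 = 1.2694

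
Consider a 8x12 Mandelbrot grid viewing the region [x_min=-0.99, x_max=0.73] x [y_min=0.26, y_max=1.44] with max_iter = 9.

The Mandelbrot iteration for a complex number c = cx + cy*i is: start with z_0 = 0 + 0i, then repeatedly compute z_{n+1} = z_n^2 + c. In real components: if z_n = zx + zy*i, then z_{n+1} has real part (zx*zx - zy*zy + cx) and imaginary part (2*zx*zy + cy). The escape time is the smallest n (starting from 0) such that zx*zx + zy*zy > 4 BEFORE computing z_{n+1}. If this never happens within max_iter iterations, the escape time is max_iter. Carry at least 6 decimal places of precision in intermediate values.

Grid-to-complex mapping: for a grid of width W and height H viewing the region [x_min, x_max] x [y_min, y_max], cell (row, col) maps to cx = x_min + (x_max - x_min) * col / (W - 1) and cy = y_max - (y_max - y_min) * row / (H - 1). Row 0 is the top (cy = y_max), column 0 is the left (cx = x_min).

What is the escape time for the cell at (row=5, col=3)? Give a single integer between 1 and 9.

Answer: 7

Derivation:
z_0 = 0 + 0i, c = -0.2529 + 0.9036i
Iter 1: z = -0.2529 + 0.9036i, |z|^2 = 0.8805
Iter 2: z = -1.0055 + 0.4467i, |z|^2 = 1.2105
Iter 3: z = 0.5586 + 0.0054i, |z|^2 = 0.3121
Iter 4: z = 0.0592 + 0.9097i, |z|^2 = 0.8311
Iter 5: z = -1.0769 + 1.0113i, |z|^2 = 2.1825
Iter 6: z = -0.1159 + -1.2746i, |z|^2 = 1.6379
Iter 7: z = -1.8640 + 1.1990i, |z|^2 = 4.9119
Escaped at iteration 7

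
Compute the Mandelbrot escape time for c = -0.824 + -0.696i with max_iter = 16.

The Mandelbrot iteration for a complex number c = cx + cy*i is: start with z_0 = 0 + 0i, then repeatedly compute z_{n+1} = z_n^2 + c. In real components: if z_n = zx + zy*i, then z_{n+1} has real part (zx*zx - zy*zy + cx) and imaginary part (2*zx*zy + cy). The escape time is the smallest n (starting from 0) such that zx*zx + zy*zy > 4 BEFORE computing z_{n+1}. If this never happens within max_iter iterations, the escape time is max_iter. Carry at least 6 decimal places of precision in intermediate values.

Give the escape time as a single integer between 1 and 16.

Answer: 4

Derivation:
z_0 = 0 + 0i, c = -0.8240 + -0.6960i
Iter 1: z = -0.8240 + -0.6960i, |z|^2 = 1.1634
Iter 2: z = -0.6294 + 0.4510i, |z|^2 = 0.5996
Iter 3: z = -0.6312 + -1.2638i, |z|^2 = 1.9955
Iter 4: z = -2.0227 + 0.8994i, |z|^2 = 4.9001
Escaped at iteration 4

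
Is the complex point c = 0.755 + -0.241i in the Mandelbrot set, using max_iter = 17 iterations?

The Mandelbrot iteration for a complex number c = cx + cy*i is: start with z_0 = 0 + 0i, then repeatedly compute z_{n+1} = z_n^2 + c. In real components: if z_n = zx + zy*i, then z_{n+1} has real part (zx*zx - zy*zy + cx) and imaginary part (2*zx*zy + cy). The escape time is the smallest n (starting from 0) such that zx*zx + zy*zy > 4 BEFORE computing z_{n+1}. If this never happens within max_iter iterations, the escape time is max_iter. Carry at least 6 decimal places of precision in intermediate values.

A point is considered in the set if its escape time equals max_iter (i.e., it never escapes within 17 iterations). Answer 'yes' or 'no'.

z_0 = 0 + 0i, c = 0.7550 + -0.2410i
Iter 1: z = 0.7550 + -0.2410i, |z|^2 = 0.6281
Iter 2: z = 1.2669 + -0.6049i, |z|^2 = 1.9711
Iter 3: z = 1.9942 + -1.7738i, |z|^2 = 7.1232
Escaped at iteration 3

Answer: no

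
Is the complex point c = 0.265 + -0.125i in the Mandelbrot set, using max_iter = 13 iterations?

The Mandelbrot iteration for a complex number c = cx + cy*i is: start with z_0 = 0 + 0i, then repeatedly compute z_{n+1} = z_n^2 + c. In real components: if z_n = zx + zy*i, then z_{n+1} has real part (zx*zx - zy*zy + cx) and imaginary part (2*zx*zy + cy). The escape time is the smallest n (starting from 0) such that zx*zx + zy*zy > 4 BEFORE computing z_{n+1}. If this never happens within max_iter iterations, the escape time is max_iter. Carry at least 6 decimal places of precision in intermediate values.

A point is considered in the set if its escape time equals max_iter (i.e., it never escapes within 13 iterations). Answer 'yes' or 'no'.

Answer: yes

Derivation:
z_0 = 0 + 0i, c = 0.2650 + -0.1250i
Iter 1: z = 0.2650 + -0.1250i, |z|^2 = 0.0859
Iter 2: z = 0.3196 + -0.1913i, |z|^2 = 0.1387
Iter 3: z = 0.3306 + -0.2472i, |z|^2 = 0.1704
Iter 4: z = 0.3131 + -0.2885i, |z|^2 = 0.1813
Iter 5: z = 0.2798 + -0.3057i, |z|^2 = 0.1717
Iter 6: z = 0.2499 + -0.2961i, |z|^2 = 0.1501
Iter 7: z = 0.2398 + -0.2730i, |z|^2 = 0.1320
Iter 8: z = 0.2480 + -0.2559i, |z|^2 = 0.1270
Iter 9: z = 0.2610 + -0.2519i, |z|^2 = 0.1316
Iter 10: z = 0.2697 + -0.2565i, |z|^2 = 0.1385
Iter 11: z = 0.2719 + -0.2633i, |z|^2 = 0.1433
Iter 12: z = 0.2696 + -0.2682i, |z|^2 = 0.1446
Did not escape in 13 iterations → in set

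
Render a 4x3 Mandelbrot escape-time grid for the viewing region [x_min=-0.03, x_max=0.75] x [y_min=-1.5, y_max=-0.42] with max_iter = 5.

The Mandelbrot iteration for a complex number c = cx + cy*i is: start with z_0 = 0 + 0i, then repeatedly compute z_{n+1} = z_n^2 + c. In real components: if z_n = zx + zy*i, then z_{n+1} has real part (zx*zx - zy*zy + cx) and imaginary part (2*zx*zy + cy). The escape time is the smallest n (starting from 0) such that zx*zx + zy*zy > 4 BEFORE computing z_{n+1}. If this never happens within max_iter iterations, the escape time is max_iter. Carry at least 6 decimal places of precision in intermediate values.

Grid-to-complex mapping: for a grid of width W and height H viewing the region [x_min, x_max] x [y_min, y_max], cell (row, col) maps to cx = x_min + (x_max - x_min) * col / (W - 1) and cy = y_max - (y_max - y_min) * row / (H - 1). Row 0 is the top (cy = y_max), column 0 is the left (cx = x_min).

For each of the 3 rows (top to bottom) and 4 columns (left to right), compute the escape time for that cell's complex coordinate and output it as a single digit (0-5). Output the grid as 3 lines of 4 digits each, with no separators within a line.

Answer: 5553
5432
2222

Derivation:
(row=0, col=0): c = -0.0300 + -0.4200i → escape time 5
(row=0, col=1): c = 0.2300 + -0.4200i → escape time 5
(row=0, col=2): c = 0.4900 + -0.4200i → escape time 5
(row=0, col=3): c = 0.7500 + -0.4200i → escape time 3
(row=1, col=0): c = -0.0300 + -0.9600i → escape time 5
(row=1, col=1): c = 0.2300 + -0.9600i → escape time 4
(row=1, col=2): c = 0.4900 + -0.9600i → escape time 3
(row=1, col=3): c = 0.7500 + -0.9600i → escape time 2
(row=2, col=0): c = -0.0300 + -1.5000i → escape time 2
(row=2, col=1): c = 0.2300 + -1.5000i → escape time 2
(row=2, col=2): c = 0.4900 + -1.5000i → escape time 2
(row=2, col=3): c = 0.7500 + -1.5000i → escape time 2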